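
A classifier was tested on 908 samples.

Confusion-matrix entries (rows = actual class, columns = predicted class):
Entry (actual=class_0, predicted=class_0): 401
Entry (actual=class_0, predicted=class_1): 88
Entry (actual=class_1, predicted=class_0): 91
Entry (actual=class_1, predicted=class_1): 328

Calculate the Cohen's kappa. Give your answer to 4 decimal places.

0.6032

Observed agreement pₒ = trace/N = 729/908 = 0.80286
Expected agreement pₑ = Σ (rowᵢ·colᵢ)/N² = (489·492 + 419·416)/908² = 0.50323
κ = (pₒ − pₑ)/(1 − pₑ) = (0.80286 − 0.50323)/(1 − 0.50323) = 0.6032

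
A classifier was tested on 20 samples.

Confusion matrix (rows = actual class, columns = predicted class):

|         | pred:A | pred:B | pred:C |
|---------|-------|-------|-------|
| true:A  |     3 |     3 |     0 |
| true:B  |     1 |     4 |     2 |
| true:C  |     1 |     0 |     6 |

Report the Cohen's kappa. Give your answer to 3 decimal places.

Observed agreement pₒ = trace/N = 13/20 = 0.6500
Expected agreement pₑ = Σ (rowᵢ·colᵢ)/N² = (6·5 + 7·7 + 7·8)/20² = 0.3375
κ = (pₒ − pₑ)/(1 − pₑ) = (0.6500 − 0.3375)/(1 − 0.3375) = 0.472

0.472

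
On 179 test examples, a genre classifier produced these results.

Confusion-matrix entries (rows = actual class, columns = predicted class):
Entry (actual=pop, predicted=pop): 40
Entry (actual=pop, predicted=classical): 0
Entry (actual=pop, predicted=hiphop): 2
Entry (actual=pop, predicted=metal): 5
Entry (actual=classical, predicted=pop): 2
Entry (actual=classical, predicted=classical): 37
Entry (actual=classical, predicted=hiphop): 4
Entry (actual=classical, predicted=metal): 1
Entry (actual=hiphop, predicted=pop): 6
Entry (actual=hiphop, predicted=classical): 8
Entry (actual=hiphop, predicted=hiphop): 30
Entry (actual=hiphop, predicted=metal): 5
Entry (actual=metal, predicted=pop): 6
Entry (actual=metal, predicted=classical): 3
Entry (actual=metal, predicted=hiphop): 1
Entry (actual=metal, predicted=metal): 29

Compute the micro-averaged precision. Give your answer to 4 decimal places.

0.7598

Micro-averaging pools counts across classes: ΣTP=136, ΣFP=43, ΣFN=43.
Micro-precision = TP/(TP+FP) on pooled counts = 0.7598 (equals overall accuracy in single-label multiclass).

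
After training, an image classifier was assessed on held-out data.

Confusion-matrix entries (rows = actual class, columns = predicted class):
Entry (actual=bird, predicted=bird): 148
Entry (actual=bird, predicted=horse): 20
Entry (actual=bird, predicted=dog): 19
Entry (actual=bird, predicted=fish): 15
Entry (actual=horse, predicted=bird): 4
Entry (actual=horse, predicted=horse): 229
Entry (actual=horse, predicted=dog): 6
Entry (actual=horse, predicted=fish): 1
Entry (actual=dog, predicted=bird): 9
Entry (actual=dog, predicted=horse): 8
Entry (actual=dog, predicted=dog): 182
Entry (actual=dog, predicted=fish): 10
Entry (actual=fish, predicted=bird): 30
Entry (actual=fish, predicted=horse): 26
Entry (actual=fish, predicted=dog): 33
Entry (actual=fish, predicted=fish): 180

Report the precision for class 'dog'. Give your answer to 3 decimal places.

Take TP from the diagonal, FP from the rest of the 'dog' prediction marginal, FN from the rest of the 'dog' actual marginal.
precision = TP/(TP+FP).
dog: TP=182, FP=19+6+33=58 → 182/240 = 0.7583

0.758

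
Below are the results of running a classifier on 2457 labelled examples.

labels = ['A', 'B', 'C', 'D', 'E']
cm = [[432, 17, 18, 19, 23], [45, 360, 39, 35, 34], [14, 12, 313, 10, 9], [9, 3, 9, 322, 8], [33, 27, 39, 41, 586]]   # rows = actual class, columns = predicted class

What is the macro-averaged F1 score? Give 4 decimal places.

Per-class F1 score (2·TP/(2·TP+FP+FN)):
  A: TP=432, FP=45+14+9+33=101, FN=17+18+19+23=77 → 864/1042 = 0.82917
  B: TP=360, FP=17+12+3+27=59, FN=45+39+35+34=153 → 720/932 = 0.77253
  C: TP=313, FP=18+39+9+39=105, FN=14+12+10+9=45 → 626/776 = 0.80670
  D: TP=322, FP=19+35+10+41=105, FN=9+3+9+8=29 → 644/778 = 0.82776
  E: TP=586, FP=23+34+9+8=74, FN=33+27+39+41=140 → 1172/1386 = 0.84560
Macro-F1 score = mean = (0.82917 + 0.77253 + 0.80670 + 0.82776 + 0.84560) / 5 = 0.8164

0.8164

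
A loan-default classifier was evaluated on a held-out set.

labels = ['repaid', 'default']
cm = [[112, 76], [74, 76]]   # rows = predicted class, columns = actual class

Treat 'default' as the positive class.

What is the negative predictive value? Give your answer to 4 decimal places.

NPV = TN/(TN+FN) = 112/(112+76) = 0.5957

0.5957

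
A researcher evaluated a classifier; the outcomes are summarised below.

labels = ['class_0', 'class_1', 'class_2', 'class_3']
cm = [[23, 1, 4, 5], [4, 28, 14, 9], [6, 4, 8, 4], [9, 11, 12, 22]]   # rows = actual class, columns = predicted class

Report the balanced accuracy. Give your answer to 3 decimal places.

Balanced accuracy = mean of per-class recall.
  class_0: recall = 23/33 = 0.6970
  class_1: recall = 28/55 = 0.5091
  class_2: recall = 8/22 = 0.3636
  class_3: recall = 22/54 = 0.4074
Mean = (0.6970 + 0.5091 + 0.3636 + 0.4074) / 4 = 0.494

0.494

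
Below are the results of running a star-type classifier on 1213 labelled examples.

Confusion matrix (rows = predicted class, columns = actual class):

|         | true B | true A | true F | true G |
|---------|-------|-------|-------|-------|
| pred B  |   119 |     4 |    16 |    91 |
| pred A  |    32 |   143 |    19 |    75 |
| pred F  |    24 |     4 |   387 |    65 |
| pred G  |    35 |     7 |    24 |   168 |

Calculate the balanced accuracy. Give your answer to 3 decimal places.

Balanced accuracy = mean of per-class recall.
  B: recall = 119/210 = 0.5667
  A: recall = 143/158 = 0.9051
  F: recall = 387/446 = 0.8677
  G: recall = 168/399 = 0.4211
Mean = (0.5667 + 0.9051 + 0.8677 + 0.4211) / 4 = 0.690

0.690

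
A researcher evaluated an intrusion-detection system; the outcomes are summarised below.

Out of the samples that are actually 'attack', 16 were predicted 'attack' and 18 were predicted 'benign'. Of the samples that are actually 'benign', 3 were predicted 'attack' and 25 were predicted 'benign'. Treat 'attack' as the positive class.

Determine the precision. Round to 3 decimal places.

Precision = TP/(TP+FP) = 16/(16+3) = 16/19 = 0.842

0.842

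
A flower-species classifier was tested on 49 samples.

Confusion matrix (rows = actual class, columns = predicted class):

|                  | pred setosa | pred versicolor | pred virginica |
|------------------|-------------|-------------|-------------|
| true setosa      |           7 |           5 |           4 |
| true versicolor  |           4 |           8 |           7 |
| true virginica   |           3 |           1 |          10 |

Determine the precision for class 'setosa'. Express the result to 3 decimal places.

0.500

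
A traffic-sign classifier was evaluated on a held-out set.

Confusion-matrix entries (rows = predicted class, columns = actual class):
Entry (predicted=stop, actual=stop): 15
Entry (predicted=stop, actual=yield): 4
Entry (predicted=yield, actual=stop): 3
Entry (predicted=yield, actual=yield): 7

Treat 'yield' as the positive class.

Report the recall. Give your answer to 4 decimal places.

Recall = TP/(TP+FN) = 7/(7+4) = 7/11 = 0.6364

0.6364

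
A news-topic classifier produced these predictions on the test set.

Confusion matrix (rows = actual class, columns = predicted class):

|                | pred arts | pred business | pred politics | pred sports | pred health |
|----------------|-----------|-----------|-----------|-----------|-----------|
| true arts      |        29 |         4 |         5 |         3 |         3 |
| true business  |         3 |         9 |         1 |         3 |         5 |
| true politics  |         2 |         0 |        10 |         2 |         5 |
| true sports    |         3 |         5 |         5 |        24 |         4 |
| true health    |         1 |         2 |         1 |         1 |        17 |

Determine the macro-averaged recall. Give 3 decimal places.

0.594

Per-class recall (TP/(TP+FN)):
  arts: TP=29, FN=4+5+3+3=15 → 29/44 = 0.6591
  business: TP=9, FN=3+1+3+5=12 → 9/21 = 0.4286
  politics: TP=10, FN=2+0+2+5=9 → 10/19 = 0.5263
  sports: TP=24, FN=3+5+5+4=17 → 24/41 = 0.5854
  health: TP=17, FN=1+2+1+1=5 → 17/22 = 0.7727
Macro-recall = mean = (0.6591 + 0.4286 + 0.5263 + 0.5854 + 0.7727) / 5 = 0.594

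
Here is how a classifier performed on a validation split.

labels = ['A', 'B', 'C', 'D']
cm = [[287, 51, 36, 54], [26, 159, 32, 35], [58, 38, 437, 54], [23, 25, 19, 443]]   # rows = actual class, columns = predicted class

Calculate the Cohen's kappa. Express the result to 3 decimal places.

Observed agreement pₒ = trace/N = 1326/1777 = 0.7462
Expected agreement pₑ = Σ (rowᵢ·colᵢ)/N² = (428·394 + 252·273 + 587·524 + 510·586)/1777² = 0.2672
κ = (pₒ − pₑ)/(1 − pₑ) = (0.7462 − 0.2672)/(1 − 0.2672) = 0.654

0.654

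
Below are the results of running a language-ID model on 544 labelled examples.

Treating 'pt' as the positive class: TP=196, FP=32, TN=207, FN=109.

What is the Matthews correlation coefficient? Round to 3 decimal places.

MCC = (TP·TN − FP·FN) / √((TP+FP)(TP+FN)(TN+FP)(TN+FN))
Numerator = 196·207 − 32·109 = 37084
Denominator = √(228·305·239·316) = √5251938960 = 72470.2626
MCC = 37084 / 72470.2626 = 0.512

0.512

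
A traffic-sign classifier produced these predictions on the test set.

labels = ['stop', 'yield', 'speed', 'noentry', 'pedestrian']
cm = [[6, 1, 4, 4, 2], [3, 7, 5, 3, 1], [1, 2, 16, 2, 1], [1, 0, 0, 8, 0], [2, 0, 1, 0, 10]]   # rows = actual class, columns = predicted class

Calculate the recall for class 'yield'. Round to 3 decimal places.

0.368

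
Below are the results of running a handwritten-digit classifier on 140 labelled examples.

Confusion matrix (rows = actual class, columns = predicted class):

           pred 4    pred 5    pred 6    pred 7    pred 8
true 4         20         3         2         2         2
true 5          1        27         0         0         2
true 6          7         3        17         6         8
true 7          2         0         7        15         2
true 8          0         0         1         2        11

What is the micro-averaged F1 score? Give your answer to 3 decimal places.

Micro-averaging pools counts across classes: ΣTP=90, ΣFP=50, ΣFN=50.
Micro-F1 score = 2·TP/(2·TP+FP+FN) on pooled counts = 0.643 (equals overall accuracy in single-label multiclass).

0.643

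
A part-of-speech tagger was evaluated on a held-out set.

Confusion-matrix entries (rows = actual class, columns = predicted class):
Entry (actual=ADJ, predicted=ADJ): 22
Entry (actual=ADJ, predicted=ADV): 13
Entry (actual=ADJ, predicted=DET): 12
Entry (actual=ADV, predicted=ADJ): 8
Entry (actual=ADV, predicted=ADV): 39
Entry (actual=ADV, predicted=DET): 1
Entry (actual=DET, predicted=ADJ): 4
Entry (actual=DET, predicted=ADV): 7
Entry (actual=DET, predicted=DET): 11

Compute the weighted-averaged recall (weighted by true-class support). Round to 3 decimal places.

0.615

Per-class recall (TP/(TP+FN)):
  ADJ: TP=22, FN=13+12=25 → 22/47 = 0.4681
  ADV: TP=39, FN=8+1=9 → 39/48 = 0.8125
  DET: TP=11, FN=4+7=11 → 11/22 = 0.5000
Weighted-recall = Σ (supportᵢ/N)·recallᵢ with N=117: (47/117)·0.4681 + (48/117)·0.8125 + (22/117)·0.5000 = 0.615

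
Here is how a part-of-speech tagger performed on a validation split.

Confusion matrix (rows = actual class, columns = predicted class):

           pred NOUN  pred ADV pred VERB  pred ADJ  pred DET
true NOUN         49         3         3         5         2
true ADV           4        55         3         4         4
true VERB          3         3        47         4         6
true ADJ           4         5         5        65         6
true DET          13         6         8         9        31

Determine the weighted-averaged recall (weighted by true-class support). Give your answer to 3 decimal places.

0.712

Per-class recall (TP/(TP+FN)):
  NOUN: TP=49, FN=3+3+5+2=13 → 49/62 = 0.7903
  ADV: TP=55, FN=4+3+4+4=15 → 55/70 = 0.7857
  VERB: TP=47, FN=3+3+4+6=16 → 47/63 = 0.7460
  ADJ: TP=65, FN=4+5+5+6=20 → 65/85 = 0.7647
  DET: TP=31, FN=13+6+8+9=36 → 31/67 = 0.4627
Weighted-recall = Σ (supportᵢ/N)·recallᵢ with N=347: (62/347)·0.7903 + (70/347)·0.7857 + (63/347)·0.7460 + (85/347)·0.7647 + (67/347)·0.4627 = 0.712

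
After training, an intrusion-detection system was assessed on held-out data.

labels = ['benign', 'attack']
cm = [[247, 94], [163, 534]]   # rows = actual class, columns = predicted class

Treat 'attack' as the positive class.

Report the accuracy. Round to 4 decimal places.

0.7524

Accuracy = (TP+TN)/N = (534+247)/1038 = 0.7524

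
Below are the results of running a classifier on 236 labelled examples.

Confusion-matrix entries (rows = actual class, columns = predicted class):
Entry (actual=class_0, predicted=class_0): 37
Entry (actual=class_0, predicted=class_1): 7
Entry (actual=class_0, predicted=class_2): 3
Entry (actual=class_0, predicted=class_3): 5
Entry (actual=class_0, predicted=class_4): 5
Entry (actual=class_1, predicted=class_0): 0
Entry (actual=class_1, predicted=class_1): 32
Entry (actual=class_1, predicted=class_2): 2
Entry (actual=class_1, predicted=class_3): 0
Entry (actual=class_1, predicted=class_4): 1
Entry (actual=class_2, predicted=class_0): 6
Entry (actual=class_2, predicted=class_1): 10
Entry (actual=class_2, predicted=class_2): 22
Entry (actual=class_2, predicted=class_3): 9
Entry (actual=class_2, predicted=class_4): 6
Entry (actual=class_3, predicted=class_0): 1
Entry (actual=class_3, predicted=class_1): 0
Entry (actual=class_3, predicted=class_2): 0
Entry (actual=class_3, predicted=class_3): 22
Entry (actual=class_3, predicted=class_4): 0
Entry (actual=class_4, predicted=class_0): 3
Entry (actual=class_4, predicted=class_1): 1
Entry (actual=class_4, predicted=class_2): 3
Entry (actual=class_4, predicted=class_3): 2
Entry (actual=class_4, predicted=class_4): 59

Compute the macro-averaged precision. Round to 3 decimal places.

Per-class precision (TP/(TP+FP)):
  class_0: TP=37, FP=0+6+1+3=10 → 37/47 = 0.7872
  class_1: TP=32, FP=7+10+0+1=18 → 32/50 = 0.6400
  class_2: TP=22, FP=3+2+0+3=8 → 22/30 = 0.7333
  class_3: TP=22, FP=5+0+9+2=16 → 22/38 = 0.5789
  class_4: TP=59, FP=5+1+6+0=12 → 59/71 = 0.8310
Macro-precision = mean = (0.7872 + 0.6400 + 0.7333 + 0.5789 + 0.8310) / 5 = 0.714

0.714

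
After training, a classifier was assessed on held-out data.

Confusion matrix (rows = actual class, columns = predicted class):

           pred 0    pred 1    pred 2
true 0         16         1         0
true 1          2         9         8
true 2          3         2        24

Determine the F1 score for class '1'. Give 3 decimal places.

Take TP from the diagonal, FP from the rest of the '1' prediction marginal, FN from the rest of the '1' actual marginal.
F1 score = 2·TP/(2·TP+FP+FN).
1: TP=9, FP=1+2=3, FN=2+8=10 → 18/31 = 0.5806

0.581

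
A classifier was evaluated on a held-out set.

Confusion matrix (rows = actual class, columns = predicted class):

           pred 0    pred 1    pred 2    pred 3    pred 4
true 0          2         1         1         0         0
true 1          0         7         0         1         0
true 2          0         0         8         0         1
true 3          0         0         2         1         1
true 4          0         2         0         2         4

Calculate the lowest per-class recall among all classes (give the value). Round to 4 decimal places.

Per-class recall (TP/(TP+FN)):
  0: TP=2, FN=1+1+0+0=2 → 2/4 = 0.50000
  1: TP=7, FN=0+0+1+0=1 → 7/8 = 0.87500
  2: TP=8, FN=0+0+0+1=1 → 8/9 = 0.88889
  3: TP=1, FN=0+0+2+1=3 → 1/4 = 0.25000
  4: TP=4, FN=0+2+0+2=4 → 4/8 = 0.50000
Lowest is class '3' with recall = 0.2500.

0.2500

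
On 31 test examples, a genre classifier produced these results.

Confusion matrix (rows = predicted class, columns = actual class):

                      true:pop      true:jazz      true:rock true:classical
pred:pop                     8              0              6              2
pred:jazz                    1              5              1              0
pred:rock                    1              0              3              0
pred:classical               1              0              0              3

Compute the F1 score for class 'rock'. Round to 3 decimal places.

0.429

F1 score = 2·TP/(2·TP+FP+FN).
rock: TP=3, FP=1+0+0=1, FN=6+1+0=7 → 6/14 = 0.4286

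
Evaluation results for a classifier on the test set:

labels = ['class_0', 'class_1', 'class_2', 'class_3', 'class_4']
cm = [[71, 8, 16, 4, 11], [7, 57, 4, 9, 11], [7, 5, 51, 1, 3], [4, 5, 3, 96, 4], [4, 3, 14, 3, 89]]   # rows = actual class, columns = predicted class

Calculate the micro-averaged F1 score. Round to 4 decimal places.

0.7429

Micro-averaging pools counts across classes: ΣTP=364, ΣFP=126, ΣFN=126.
Micro-F1 score = 2·TP/(2·TP+FP+FN) on pooled counts = 0.7429 (equals overall accuracy in single-label multiclass).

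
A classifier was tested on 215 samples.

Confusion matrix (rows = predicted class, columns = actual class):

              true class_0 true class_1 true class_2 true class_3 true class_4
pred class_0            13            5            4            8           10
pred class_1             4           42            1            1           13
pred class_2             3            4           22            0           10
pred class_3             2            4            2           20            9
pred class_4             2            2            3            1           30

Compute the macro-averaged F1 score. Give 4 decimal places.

0.5761

Per-class F1 score (2·TP/(2·TP+FP+FN)):
  class_0: TP=13, FP=5+4+8+10=27, FN=4+3+2+2=11 → 26/64 = 0.40625
  class_1: TP=42, FP=4+1+1+13=19, FN=5+4+4+2=15 → 84/118 = 0.71186
  class_2: TP=22, FP=3+4+0+10=17, FN=4+1+2+3=10 → 44/71 = 0.61972
  class_3: TP=20, FP=2+4+2+9=17, FN=8+1+0+1=10 → 40/67 = 0.59701
  class_4: TP=30, FP=2+2+3+1=8, FN=10+13+10+9=42 → 60/110 = 0.54545
Macro-F1 score = mean = (0.40625 + 0.71186 + 0.61972 + 0.59701 + 0.54545) / 5 = 0.5761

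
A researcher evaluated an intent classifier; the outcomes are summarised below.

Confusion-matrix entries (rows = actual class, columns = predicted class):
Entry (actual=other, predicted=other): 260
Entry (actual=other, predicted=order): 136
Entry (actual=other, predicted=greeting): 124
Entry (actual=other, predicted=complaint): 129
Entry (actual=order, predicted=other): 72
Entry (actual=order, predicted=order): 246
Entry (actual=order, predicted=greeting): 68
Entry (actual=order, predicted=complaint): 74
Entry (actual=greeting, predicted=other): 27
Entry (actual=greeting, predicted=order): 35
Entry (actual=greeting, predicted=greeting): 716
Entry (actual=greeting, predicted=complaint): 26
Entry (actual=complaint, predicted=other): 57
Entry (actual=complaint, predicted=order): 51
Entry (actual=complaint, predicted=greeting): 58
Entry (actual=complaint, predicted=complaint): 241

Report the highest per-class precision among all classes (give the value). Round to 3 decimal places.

0.741

Per-class precision (TP/(TP+FP)):
  other: TP=260, FP=72+27+57=156 → 260/416 = 0.6250
  order: TP=246, FP=136+35+51=222 → 246/468 = 0.5256
  greeting: TP=716, FP=124+68+58=250 → 716/966 = 0.7412
  complaint: TP=241, FP=129+74+26=229 → 241/470 = 0.5128
Highest is class 'greeting' with precision = 0.741.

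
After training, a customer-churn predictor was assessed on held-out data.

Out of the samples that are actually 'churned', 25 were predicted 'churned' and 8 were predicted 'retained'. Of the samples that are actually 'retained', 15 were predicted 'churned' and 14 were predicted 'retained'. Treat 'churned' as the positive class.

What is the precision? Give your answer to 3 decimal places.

Precision = TP/(TP+FP) = 25/(25+15) = 25/40 = 0.625

0.625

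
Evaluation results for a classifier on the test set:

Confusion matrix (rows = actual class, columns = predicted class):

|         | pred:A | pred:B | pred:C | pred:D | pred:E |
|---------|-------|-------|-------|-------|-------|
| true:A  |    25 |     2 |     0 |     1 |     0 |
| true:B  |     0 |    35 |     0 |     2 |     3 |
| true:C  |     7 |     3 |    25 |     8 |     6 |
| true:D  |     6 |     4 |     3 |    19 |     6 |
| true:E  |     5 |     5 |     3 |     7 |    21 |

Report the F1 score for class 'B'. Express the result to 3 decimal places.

One-vs-rest for 'B': TP = diagonal; FP = other classes predicted 'B'; FN = 'B' predicted as other.
F1 score = 2·TP/(2·TP+FP+FN).
B: TP=35, FP=2+3+4+5=14, FN=0+0+2+3=5 → 70/89 = 0.7865

0.787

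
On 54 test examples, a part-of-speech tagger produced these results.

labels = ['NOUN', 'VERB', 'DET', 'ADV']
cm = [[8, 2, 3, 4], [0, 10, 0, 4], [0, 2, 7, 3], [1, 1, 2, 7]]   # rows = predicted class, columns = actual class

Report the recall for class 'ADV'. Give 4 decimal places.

recall = TP/(TP+FN).
ADV: TP=7, FN=4+4+3=11 → 7/18 = 0.38889

0.3889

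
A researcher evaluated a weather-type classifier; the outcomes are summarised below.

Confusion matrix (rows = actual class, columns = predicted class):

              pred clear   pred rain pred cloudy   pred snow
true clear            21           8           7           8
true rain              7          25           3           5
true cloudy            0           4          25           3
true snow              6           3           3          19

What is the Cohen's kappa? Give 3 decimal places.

0.483

Observed agreement pₒ = trace/N = 90/147 = 0.6122
Expected agreement pₑ = Σ (rowᵢ·colᵢ)/N² = (44·34 + 40·40 + 32·38 + 31·35)/147² = 0.2498
κ = (pₒ − pₑ)/(1 − pₑ) = (0.6122 − 0.2498)/(1 − 0.2498) = 0.483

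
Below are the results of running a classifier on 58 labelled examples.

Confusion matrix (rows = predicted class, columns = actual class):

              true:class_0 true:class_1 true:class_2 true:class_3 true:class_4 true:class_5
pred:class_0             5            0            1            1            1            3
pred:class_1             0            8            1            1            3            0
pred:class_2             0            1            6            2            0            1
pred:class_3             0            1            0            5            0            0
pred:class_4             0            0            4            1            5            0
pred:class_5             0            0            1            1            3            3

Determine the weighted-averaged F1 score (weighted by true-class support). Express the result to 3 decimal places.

Per-class F1 score (2·TP/(2·TP+FP+FN)):
  class_0: TP=5, FP=0+1+1+1+3=6, FN=0+0+0+0+0=0 → 10/16 = 0.6250
  class_1: TP=8, FP=0+1+1+3+0=5, FN=0+1+1+0+0=2 → 16/23 = 0.6957
  class_2: TP=6, FP=0+1+2+0+1=4, FN=1+1+0+4+1=7 → 12/23 = 0.5217
  class_3: TP=5, FP=0+1+0+0+0=1, FN=1+1+2+1+1=6 → 10/17 = 0.5882
  class_4: TP=5, FP=0+0+4+1+0=5, FN=1+3+0+0+3=7 → 10/22 = 0.4545
  class_5: TP=3, FP=0+0+1+1+3=5, FN=3+0+1+0+0=4 → 6/15 = 0.4000
Weighted-F1 score = Σ (supportᵢ/N)·F1 scoreᵢ with N=58: (5/58)·0.6250 + (10/58)·0.6957 + (13/58)·0.5217 + (11/58)·0.5882 + (12/58)·0.4545 + (7/58)·0.4000 = 0.545

0.545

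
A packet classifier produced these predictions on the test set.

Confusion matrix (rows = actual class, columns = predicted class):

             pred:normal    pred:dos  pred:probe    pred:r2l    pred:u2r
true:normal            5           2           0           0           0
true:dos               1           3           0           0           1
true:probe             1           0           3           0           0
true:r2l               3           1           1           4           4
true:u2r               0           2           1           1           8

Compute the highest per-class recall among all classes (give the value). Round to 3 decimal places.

0.750

Per-class recall (TP/(TP+FN)):
  normal: TP=5, FN=2+0+0+0=2 → 5/7 = 0.7143
  dos: TP=3, FN=1+0+0+1=2 → 3/5 = 0.6000
  probe: TP=3, FN=1+0+0+0=1 → 3/4 = 0.7500
  r2l: TP=4, FN=3+1+1+4=9 → 4/13 = 0.3077
  u2r: TP=8, FN=0+2+1+1=4 → 8/12 = 0.6667
Highest is class 'probe' with recall = 0.750.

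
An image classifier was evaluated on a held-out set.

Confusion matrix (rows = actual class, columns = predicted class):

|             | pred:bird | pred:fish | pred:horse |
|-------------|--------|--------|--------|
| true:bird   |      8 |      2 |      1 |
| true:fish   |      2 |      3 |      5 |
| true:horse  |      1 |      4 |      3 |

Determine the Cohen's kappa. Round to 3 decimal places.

Observed agreement pₒ = trace/N = 14/29 = 0.4828
Expected agreement pₑ = Σ (rowᵢ·colᵢ)/N² = (11·11 + 10·9 + 8·9)/29² = 0.3365
κ = (pₒ − pₑ)/(1 − pₑ) = (0.4828 − 0.3365)/(1 − 0.3365) = 0.220

0.220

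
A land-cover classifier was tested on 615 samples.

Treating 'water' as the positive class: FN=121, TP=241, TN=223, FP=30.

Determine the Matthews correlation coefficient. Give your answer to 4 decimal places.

0.5423

MCC = (TP·TN − FP·FN) / √((TP+FP)(TP+FN)(TN+FP)(TN+FN))
Numerator = 241·223 − 30·121 = 50113
Denominator = √(271·362·253·344) = √8538013264 = 92401.3705
MCC = 50113 / 92401.3705 = 0.5423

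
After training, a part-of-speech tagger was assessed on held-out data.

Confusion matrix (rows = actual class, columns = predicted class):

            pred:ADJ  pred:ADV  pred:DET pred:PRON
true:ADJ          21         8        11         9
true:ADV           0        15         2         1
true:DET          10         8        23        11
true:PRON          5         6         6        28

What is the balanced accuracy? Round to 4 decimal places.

0.5816

Balanced accuracy = mean of per-class recall.
  ADJ: recall = 21/49 = 0.42857
  ADV: recall = 15/18 = 0.83333
  DET: recall = 23/52 = 0.44231
  PRON: recall = 28/45 = 0.62222
Mean = (0.42857 + 0.83333 + 0.44231 + 0.62222) / 4 = 0.5816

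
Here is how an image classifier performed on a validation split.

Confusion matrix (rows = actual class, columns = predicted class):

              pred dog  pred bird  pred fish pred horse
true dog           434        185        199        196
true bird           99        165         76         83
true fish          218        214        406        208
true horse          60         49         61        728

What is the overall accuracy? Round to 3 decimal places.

0.513

Accuracy = trace / total = (434+165+406+728=1733) / 3381 = 1733/3381 = 0.513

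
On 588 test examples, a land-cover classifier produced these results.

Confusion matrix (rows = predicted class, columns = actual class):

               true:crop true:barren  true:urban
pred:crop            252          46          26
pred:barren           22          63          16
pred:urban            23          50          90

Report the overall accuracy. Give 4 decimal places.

0.6888

Accuracy = trace / total = (252+63+90=405) / 588 = 405/588 = 0.6888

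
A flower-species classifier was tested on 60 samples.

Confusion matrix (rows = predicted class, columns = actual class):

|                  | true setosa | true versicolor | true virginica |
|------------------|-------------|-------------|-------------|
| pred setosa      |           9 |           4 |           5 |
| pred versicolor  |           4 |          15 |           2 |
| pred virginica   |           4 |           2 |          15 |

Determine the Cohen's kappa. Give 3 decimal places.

Observed agreement pₒ = trace/N = 39/60 = 0.6500
Expected agreement pₑ = Σ (rowᵢ·colᵢ)/N² = (17·18 + 21·21 + 22·21)/60² = 0.3358
κ = (pₒ − pₑ)/(1 − pₑ) = (0.6500 − 0.3358)/(1 − 0.3358) = 0.473

0.473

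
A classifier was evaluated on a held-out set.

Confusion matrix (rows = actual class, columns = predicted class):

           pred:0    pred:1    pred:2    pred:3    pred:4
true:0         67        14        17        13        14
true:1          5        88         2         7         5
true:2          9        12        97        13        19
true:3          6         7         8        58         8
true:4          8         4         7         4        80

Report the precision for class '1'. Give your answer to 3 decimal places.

One-vs-rest for '1': TP = diagonal; FP = other classes predicted '1'; FN = '1' predicted as other.
precision = TP/(TP+FP).
1: TP=88, FP=14+12+7+4=37 → 88/125 = 0.7040

0.704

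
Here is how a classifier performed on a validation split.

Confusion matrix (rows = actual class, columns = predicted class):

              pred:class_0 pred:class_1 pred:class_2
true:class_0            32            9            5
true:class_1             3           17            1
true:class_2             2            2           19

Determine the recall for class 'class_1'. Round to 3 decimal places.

Take TP from the diagonal, FP from the rest of the 'class_1' prediction marginal, FN from the rest of the 'class_1' actual marginal.
recall = TP/(TP+FN).
class_1: TP=17, FN=3+1=4 → 17/21 = 0.8095

0.810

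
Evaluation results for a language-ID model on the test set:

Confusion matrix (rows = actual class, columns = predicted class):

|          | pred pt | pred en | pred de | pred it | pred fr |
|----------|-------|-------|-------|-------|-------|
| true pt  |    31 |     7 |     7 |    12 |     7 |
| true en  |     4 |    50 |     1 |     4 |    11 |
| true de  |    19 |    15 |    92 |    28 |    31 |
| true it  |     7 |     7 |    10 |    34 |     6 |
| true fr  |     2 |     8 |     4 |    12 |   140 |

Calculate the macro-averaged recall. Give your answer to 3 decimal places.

Per-class recall (TP/(TP+FN)):
  pt: TP=31, FN=7+7+12+7=33 → 31/64 = 0.4844
  en: TP=50, FN=4+1+4+11=20 → 50/70 = 0.7143
  de: TP=92, FN=19+15+28+31=93 → 92/185 = 0.4973
  it: TP=34, FN=7+7+10+6=30 → 34/64 = 0.5313
  fr: TP=140, FN=2+8+4+12=26 → 140/166 = 0.8434
Macro-recall = mean = (0.4844 + 0.7143 + 0.4973 + 0.5313 + 0.8434) / 5 = 0.614

0.614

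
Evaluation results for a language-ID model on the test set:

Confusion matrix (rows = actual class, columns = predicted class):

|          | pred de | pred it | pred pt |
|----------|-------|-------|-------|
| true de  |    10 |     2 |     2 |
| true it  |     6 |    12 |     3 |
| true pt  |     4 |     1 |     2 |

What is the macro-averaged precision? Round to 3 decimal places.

Per-class precision (TP/(TP+FP)):
  de: TP=10, FP=6+4=10 → 10/20 = 0.5000
  it: TP=12, FP=2+1=3 → 12/15 = 0.8000
  pt: TP=2, FP=2+3=5 → 2/7 = 0.2857
Macro-precision = mean = (0.5000 + 0.8000 + 0.2857) / 3 = 0.529

0.529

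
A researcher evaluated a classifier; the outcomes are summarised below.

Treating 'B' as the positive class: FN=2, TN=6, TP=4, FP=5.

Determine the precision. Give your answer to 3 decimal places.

0.444

Precision = TP/(TP+FP) = 4/(4+5) = 4/9 = 0.444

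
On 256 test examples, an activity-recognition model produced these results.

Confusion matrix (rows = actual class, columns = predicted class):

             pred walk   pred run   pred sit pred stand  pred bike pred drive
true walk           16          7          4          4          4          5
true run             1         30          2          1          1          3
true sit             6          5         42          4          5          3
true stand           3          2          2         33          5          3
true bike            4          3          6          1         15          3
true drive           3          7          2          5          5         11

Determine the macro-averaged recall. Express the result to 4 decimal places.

0.5542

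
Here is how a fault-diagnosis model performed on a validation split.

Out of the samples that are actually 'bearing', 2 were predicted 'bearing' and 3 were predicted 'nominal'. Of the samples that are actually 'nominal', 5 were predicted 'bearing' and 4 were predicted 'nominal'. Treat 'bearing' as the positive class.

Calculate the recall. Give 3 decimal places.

Recall = TP/(TP+FN) = 2/(2+3) = 2/5 = 0.400

0.400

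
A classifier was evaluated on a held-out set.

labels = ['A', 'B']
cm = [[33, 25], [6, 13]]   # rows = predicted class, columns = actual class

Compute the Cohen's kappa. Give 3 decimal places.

Observed agreement pₒ = trace/N = 46/77 = 0.5974
Expected agreement pₑ = Σ (rowᵢ·colᵢ)/N² = (39·58 + 38·19)/77² = 0.5033
κ = (pₒ − pₑ)/(1 − pₑ) = (0.5974 − 0.5033)/(1 − 0.5033) = 0.189

0.189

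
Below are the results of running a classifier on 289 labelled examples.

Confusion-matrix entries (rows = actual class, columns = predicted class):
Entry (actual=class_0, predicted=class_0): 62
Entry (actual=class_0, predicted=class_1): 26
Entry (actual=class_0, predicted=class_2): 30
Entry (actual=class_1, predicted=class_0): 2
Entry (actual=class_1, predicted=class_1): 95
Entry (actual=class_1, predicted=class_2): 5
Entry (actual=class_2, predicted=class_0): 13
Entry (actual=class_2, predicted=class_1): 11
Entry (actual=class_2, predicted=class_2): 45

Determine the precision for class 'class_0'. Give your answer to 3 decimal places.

0.805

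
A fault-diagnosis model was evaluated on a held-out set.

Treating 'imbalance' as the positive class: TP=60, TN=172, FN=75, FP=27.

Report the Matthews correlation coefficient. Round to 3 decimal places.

MCC = (TP·TN − FP·FN) / √((TP+FP)(TP+FN)(TN+FP)(TN+FN))
Numerator = 60·172 − 27·75 = 8295
Denominator = √(87·135·199·247) = √577301985 = 24027.1094
MCC = 8295 / 24027.1094 = 0.345

0.345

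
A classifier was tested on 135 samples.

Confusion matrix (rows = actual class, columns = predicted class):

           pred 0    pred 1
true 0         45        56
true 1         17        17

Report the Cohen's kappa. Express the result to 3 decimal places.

-0.039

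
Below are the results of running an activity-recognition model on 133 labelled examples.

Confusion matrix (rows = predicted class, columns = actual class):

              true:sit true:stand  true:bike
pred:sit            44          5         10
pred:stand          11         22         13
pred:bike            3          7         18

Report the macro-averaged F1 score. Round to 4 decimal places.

0.6080

Per-class F1 score (2·TP/(2·TP+FP+FN)):
  sit: TP=44, FP=5+10=15, FN=11+3=14 → 88/117 = 0.75214
  stand: TP=22, FP=11+13=24, FN=5+7=12 → 44/80 = 0.55000
  bike: TP=18, FP=3+7=10, FN=10+13=23 → 36/69 = 0.52174
Macro-F1 score = mean = (0.75214 + 0.55000 + 0.52174) / 3 = 0.6080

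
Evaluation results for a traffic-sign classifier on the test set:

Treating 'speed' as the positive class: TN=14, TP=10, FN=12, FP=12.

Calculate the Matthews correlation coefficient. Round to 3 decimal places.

MCC = (TP·TN − FP·FN) / √((TP+FP)(TP+FN)(TN+FP)(TN+FN))
Numerator = 10·14 − 12·12 = -4
Denominator = √(22·22·26·26) = √327184 = 572.0000
MCC = -4 / 572.0000 = -0.007

-0.007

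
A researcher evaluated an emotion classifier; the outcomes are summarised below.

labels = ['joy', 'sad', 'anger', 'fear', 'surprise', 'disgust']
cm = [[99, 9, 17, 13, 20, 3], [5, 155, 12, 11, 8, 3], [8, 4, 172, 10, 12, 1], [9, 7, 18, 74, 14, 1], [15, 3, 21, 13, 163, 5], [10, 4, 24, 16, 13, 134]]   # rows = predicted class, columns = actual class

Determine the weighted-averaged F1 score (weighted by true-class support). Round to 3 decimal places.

Per-class F1 score (2·TP/(2·TP+FP+FN)):
  joy: TP=99, FP=9+17+13+20+3=62, FN=5+8+9+15+10=47 → 198/307 = 0.6450
  sad: TP=155, FP=5+12+11+8+3=39, FN=9+4+7+3+4=27 → 310/376 = 0.8245
  anger: TP=172, FP=8+4+10+12+1=35, FN=17+12+18+21+24=92 → 344/471 = 0.7304
  fear: TP=74, FP=9+7+18+14+1=49, FN=13+11+10+13+16=63 → 148/260 = 0.5692
  surprise: TP=163, FP=15+3+21+13+5=57, FN=20+8+12+14+13=67 → 326/450 = 0.7244
  disgust: TP=134, FP=10+4+24+16+13=67, FN=3+3+1+1+5=13 → 268/348 = 0.7701
Weighted-F1 score = Σ (supportᵢ/N)·F1 scoreᵢ with N=1106: (146/1106)·0.6450 + (182/1106)·0.8245 + (264/1106)·0.7304 + (137/1106)·0.5692 + (230/1106)·0.7244 + (147/1106)·0.7701 = 0.719

0.719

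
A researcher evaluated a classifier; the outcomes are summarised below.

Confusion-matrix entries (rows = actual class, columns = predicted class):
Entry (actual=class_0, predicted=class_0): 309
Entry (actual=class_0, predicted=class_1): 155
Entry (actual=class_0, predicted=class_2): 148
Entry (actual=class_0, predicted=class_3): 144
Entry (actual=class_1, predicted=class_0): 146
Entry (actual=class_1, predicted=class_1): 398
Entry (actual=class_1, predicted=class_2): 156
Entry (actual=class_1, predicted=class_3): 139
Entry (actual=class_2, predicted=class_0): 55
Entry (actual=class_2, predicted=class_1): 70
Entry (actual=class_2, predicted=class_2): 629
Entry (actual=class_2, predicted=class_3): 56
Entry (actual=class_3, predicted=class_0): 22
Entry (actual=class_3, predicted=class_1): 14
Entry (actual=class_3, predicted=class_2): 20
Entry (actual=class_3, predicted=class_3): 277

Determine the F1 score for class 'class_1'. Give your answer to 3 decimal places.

F1 score = 2·TP/(2·TP+FP+FN).
class_1: TP=398, FP=155+70+14=239, FN=146+156+139=441 → 796/1476 = 0.5393

0.539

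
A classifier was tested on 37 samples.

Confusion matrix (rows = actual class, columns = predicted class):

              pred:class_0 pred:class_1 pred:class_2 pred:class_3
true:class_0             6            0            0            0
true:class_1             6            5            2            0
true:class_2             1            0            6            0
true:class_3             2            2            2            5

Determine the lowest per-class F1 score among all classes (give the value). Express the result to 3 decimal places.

Per-class F1 score (2·TP/(2·TP+FP+FN)):
  class_0: TP=6, FP=6+1+2=9, FN=0+0+0=0 → 12/21 = 0.5714
  class_1: TP=5, FP=0+0+2=2, FN=6+2+0=8 → 10/20 = 0.5000
  class_2: TP=6, FP=0+2+2=4, FN=1+0+0=1 → 12/17 = 0.7059
  class_3: TP=5, FP=0+0+0=0, FN=2+2+2=6 → 10/16 = 0.6250
Lowest is class 'class_1' with F1 score = 0.500.

0.500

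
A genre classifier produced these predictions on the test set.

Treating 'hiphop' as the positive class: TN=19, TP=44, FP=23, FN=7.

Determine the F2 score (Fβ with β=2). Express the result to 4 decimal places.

0.8118

Fβ = (1+β²)·TP / ((1+β²)·TP + β²·FN + FP), with β²=4
= 5·44 / (5·44 + 4·7 + 23) = 0.8118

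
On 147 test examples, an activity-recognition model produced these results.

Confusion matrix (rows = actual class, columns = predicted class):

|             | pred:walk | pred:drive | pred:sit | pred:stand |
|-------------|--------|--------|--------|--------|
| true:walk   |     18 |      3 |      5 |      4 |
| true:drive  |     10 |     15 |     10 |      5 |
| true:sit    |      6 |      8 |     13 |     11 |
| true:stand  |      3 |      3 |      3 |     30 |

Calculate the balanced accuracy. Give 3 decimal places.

0.522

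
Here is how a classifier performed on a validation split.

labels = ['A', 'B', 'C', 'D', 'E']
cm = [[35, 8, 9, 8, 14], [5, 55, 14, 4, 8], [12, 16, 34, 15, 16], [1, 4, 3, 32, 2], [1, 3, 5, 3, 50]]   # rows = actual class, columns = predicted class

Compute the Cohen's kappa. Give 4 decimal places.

Observed agreement pₒ = trace/N = 206/357 = 0.57703
Expected agreement pₑ = Σ (rowᵢ·colᵢ)/N² = (74·54 + 86·86 + 93·65 + 42·62 + 62·90)/357² = 0.20103
κ = (pₒ − pₑ)/(1 − pₑ) = (0.57703 − 0.20103)/(1 − 0.20103) = 0.4706

0.4706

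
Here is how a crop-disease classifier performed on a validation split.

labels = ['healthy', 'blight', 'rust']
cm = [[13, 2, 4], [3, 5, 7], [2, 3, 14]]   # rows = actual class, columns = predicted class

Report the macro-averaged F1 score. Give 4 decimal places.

Per-class F1 score (2·TP/(2·TP+FP+FN)):
  healthy: TP=13, FP=3+2=5, FN=2+4=6 → 26/37 = 0.70270
  blight: TP=5, FP=2+3=5, FN=3+7=10 → 10/25 = 0.40000
  rust: TP=14, FP=4+7=11, FN=2+3=5 → 28/44 = 0.63636
Macro-F1 score = mean = (0.70270 + 0.40000 + 0.63636) / 3 = 0.5797

0.5797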